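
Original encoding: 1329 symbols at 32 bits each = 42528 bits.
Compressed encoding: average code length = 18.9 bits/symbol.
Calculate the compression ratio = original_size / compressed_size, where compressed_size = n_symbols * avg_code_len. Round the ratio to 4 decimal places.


original_size = n_symbols * orig_bits = 1329 * 32 = 42528 bits
compressed_size = n_symbols * avg_code_len = 1329 * 18.9 = 25118.1 bits
ratio = original_size / compressed_size = 42528 / 25118.1 = 1.6931

Compression ratio = 1.6931


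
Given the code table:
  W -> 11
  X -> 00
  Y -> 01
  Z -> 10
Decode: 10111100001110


Decoding:
10 -> Z
11 -> W
11 -> W
00 -> X
00 -> X
11 -> W
10 -> Z


Result: ZWWXXWZ


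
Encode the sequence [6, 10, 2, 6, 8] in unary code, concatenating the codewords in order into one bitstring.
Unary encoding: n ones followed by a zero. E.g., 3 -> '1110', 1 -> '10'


Encode each number as n ones followed by a terminating 0:
  6 -> 1111110 (7 bits)
  10 -> 11111111110 (11 bits)
  2 -> 110 (3 bits)
  6 -> 1111110 (7 bits)
  8 -> 111111110 (9 bits)
Total length = 7 + 11 + 3 + 7 + 9 = 37 bits.

Unary([6, 10, 2, 6, 8]) = 1111110111111111101101111110111111110 (37 bits)


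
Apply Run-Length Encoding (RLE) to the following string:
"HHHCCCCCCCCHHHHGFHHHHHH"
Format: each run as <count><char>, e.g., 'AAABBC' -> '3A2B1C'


Scanning runs left to right:
  i=0: run of 'H' x 3 -> '3H'
  i=3: run of 'C' x 8 -> '8C'
  i=11: run of 'H' x 4 -> '4H'
  i=15: run of 'G' x 1 -> '1G'
  i=16: run of 'F' x 1 -> '1F'
  i=17: run of 'H' x 6 -> '6H'

RLE = 3H8C4H1G1F6H


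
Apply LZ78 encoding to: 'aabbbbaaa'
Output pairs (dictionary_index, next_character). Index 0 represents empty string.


LZ78 encoding steps:
Dictionary: {0: ''}
Step 1: w='' (idx 0), next='a' -> output (0, 'a'), add 'a' as idx 1
Step 2: w='a' (idx 1), next='b' -> output (1, 'b'), add 'ab' as idx 2
Step 3: w='' (idx 0), next='b' -> output (0, 'b'), add 'b' as idx 3
Step 4: w='b' (idx 3), next='b' -> output (3, 'b'), add 'bb' as idx 4
Step 5: w='a' (idx 1), next='a' -> output (1, 'a'), add 'aa' as idx 5
Step 6: w='a' (idx 1), end of input -> output (1, '')


Encoded: [(0, 'a'), (1, 'b'), (0, 'b'), (3, 'b'), (1, 'a'), (1, '')]


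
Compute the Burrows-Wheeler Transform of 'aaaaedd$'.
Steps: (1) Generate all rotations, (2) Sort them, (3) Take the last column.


Rotations (sorted):
  0: $aaaaedd -> last char: d
  1: aaaaedd$ -> last char: $
  2: aaaedd$a -> last char: a
  3: aaedd$aa -> last char: a
  4: aedd$aaa -> last char: a
  5: d$aaaaed -> last char: d
  6: dd$aaaae -> last char: e
  7: edd$aaaa -> last char: a


BWT = d$aaadea


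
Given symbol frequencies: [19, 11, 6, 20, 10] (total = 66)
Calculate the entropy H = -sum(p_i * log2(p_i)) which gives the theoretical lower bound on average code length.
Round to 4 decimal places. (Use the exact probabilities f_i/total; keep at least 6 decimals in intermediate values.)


Per-symbol terms -p_i * log2(p_i) with p_i = f_i/66:
  p = 19/66 = 0.287879: log2(p) = -1.796467, -p*log2(p) = 0.517165
  p = 11/66 = 0.166667: log2(p) = -2.584963, -p*log2(p) = 0.430827
  p = 6/66 = 0.090909: log2(p) = -3.459432, -p*log2(p) = 0.314494
  p = 20/66 = 0.303030: log2(p) = -1.722466, -p*log2(p) = 0.521959
  p = 10/66 = 0.151515: log2(p) = -2.722466, -p*log2(p) = 0.412495
H = 0.517165 + 0.430827 + 0.314494 + 0.521959 + 0.412495 = 2.196940

H = 2.1969 bits/symbol


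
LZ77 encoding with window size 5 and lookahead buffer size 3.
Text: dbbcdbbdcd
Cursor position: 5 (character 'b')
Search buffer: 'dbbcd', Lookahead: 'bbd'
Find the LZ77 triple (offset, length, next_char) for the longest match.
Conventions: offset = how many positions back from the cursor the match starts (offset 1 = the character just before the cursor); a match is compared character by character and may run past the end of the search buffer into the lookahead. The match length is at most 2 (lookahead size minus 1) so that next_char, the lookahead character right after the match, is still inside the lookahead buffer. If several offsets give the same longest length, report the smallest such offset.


Try each offset into the search buffer:
  offset=1 (pos 4, char 'd'): match length 0
  offset=2 (pos 3, char 'c'): match length 0
  offset=3 (pos 2, char 'b'): match length 1
  offset=4 (pos 1, char 'b'): match length 2
  offset=5 (pos 0, char 'd'): match length 0
Longest match has length 2 at offset 4.
next_char = character at position 5 + 2 = 7 -> 'd'

Best match: offset=4, length=2 (matching 'bb' starting at position 1)
LZ77 triple: (4, 2, 'd')


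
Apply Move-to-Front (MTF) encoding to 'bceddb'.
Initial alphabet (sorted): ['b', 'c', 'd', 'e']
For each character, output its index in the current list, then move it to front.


MTF encoding:
'b': index 0 in ['b', 'c', 'd', 'e'] -> ['b', 'c', 'd', 'e']
'c': index 1 in ['b', 'c', 'd', 'e'] -> ['c', 'b', 'd', 'e']
'e': index 3 in ['c', 'b', 'd', 'e'] -> ['e', 'c', 'b', 'd']
'd': index 3 in ['e', 'c', 'b', 'd'] -> ['d', 'e', 'c', 'b']
'd': index 0 in ['d', 'e', 'c', 'b'] -> ['d', 'e', 'c', 'b']
'b': index 3 in ['d', 'e', 'c', 'b'] -> ['b', 'd', 'e', 'c']


Output: [0, 1, 3, 3, 0, 3]


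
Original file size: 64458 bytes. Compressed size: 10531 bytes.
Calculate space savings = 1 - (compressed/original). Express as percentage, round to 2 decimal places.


ratio = compressed/original = 10531/64458 = 0.163378
savings = 1 - ratio = 1 - 0.163378 = 0.836622
as a percentage: 0.836622 * 100 = 83.66%

Space savings = 1 - 10531/64458 = 83.66%


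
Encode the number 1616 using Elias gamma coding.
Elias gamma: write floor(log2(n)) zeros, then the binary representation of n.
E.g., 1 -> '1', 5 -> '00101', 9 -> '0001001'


num_bits = floor(log2(1616)) + 1 = 11
leading_zeros = num_bits - 1 = 10
binary(1616) = 11001010000

Elias gamma(1616) = '0000000000' + '11001010000' = 000000000011001010000 (21 bits)


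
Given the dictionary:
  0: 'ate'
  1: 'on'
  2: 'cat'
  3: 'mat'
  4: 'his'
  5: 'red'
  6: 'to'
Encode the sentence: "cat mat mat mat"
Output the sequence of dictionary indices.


Look up each word in the dictionary:
  'cat' -> 2
  'mat' -> 3
  'mat' -> 3
  'mat' -> 3

Encoded: [2, 3, 3, 3]


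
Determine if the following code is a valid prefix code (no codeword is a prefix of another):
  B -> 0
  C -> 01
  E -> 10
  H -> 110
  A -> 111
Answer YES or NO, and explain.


Checking each pair (does one codeword prefix another?):
  B='0' vs C='01': prefix -- VIOLATION

NO -- this is NOT a valid prefix code. B (0) is a prefix of C (01).


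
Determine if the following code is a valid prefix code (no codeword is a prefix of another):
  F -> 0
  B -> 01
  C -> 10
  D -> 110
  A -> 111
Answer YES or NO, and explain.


Checking each pair (does one codeword prefix another?):
  F='0' vs B='01': prefix -- VIOLATION

NO -- this is NOT a valid prefix code. F (0) is a prefix of B (01).


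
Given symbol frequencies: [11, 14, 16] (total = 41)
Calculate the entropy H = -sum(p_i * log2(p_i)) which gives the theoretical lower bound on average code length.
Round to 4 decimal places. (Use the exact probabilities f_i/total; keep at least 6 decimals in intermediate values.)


Per-symbol terms -p_i * log2(p_i) with p_i = f_i/41:
  p = 11/41 = 0.268293: log2(p) = -1.898120, -p*log2(p) = 0.509252
  p = 14/41 = 0.341463: log2(p) = -1.550197, -p*log2(p) = 0.529336
  p = 16/41 = 0.390244: log2(p) = -1.357552, -p*log2(p) = 0.529776
H = 0.509252 + 0.529336 + 0.529776 = 1.568364

H = 1.5684 bits/symbol


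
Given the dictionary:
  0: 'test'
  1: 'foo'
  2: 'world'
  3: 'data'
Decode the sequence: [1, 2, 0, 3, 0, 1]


Look up each index in the dictionary:
  1 -> 'foo'
  2 -> 'world'
  0 -> 'test'
  3 -> 'data'
  0 -> 'test'
  1 -> 'foo'

Decoded: "foo world test data test foo"


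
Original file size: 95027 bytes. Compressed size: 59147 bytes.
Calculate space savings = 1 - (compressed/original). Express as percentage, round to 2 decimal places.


ratio = compressed/original = 59147/95027 = 0.622423
savings = 1 - ratio = 1 - 0.622423 = 0.377577
as a percentage: 0.377577 * 100 = 37.76%

Space savings = 1 - 59147/95027 = 37.76%


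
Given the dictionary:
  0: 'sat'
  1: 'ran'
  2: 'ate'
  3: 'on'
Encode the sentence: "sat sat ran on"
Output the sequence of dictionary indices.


Look up each word in the dictionary:
  'sat' -> 0
  'sat' -> 0
  'ran' -> 1
  'on' -> 3

Encoded: [0, 0, 1, 3]


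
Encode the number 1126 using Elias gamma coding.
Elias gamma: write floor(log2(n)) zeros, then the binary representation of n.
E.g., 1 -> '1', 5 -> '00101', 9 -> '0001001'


num_bits = floor(log2(1126)) + 1 = 11
leading_zeros = num_bits - 1 = 10
binary(1126) = 10001100110

Elias gamma(1126) = '0000000000' + '10001100110' = 000000000010001100110 (21 bits)


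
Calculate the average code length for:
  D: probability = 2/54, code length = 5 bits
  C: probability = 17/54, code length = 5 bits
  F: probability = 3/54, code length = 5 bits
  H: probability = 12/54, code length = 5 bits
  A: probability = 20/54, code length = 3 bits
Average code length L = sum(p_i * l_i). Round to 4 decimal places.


Weighted contributions p_i * l_i:
  D: (2/54) * 5 = 10/54
  C: (17/54) * 5 = 85/54
  F: (3/54) * 5 = 15/54
  H: (12/54) * 5 = 60/54
  A: (20/54) * 3 = 60/54
Sum = (10 + 85 + 15 + 60 + 60)/54 = 230/54

L = 230/54 = 4.2593 bits/symbol


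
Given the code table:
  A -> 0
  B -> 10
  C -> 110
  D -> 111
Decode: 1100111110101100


Decoding:
110 -> C
0 -> A
111 -> D
110 -> C
10 -> B
110 -> C
0 -> A


Result: CADCBCA


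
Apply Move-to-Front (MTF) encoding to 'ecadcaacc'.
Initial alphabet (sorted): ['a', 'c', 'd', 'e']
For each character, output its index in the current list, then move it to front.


MTF encoding:
'e': index 3 in ['a', 'c', 'd', 'e'] -> ['e', 'a', 'c', 'd']
'c': index 2 in ['e', 'a', 'c', 'd'] -> ['c', 'e', 'a', 'd']
'a': index 2 in ['c', 'e', 'a', 'd'] -> ['a', 'c', 'e', 'd']
'd': index 3 in ['a', 'c', 'e', 'd'] -> ['d', 'a', 'c', 'e']
'c': index 2 in ['d', 'a', 'c', 'e'] -> ['c', 'd', 'a', 'e']
'a': index 2 in ['c', 'd', 'a', 'e'] -> ['a', 'c', 'd', 'e']
'a': index 0 in ['a', 'c', 'd', 'e'] -> ['a', 'c', 'd', 'e']
'c': index 1 in ['a', 'c', 'd', 'e'] -> ['c', 'a', 'd', 'e']
'c': index 0 in ['c', 'a', 'd', 'e'] -> ['c', 'a', 'd', 'e']


Output: [3, 2, 2, 3, 2, 2, 0, 1, 0]


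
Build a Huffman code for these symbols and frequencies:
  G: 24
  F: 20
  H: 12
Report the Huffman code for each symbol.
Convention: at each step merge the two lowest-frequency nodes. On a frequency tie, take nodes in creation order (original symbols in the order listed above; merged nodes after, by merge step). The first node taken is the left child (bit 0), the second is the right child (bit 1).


Huffman tree construction:
Step 1: Merge H(12) + F(20) = 32
Step 2: Merge G(24) + (H+F)(32) = 56
Read each symbol's code off the tree from the root (left child = 0, right child = 1).

Codes:
  G: 0 (length 1)
  F: 11 (length 2)
  H: 10 (length 2)
Average code length: 88/56 = 1.5714 bits/symbol


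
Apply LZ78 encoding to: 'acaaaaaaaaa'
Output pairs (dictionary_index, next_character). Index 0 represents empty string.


LZ78 encoding steps:
Dictionary: {0: ''}
Step 1: w='' (idx 0), next='a' -> output (0, 'a'), add 'a' as idx 1
Step 2: w='' (idx 0), next='c' -> output (0, 'c'), add 'c' as idx 2
Step 3: w='a' (idx 1), next='a' -> output (1, 'a'), add 'aa' as idx 3
Step 4: w='aa' (idx 3), next='a' -> output (3, 'a'), add 'aaa' as idx 4
Step 5: w='aaa' (idx 4), next='a' -> output (4, 'a'), add 'aaaa' as idx 5


Encoded: [(0, 'a'), (0, 'c'), (1, 'a'), (3, 'a'), (4, 'a')]


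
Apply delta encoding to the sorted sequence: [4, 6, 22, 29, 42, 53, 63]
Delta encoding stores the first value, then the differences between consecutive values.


First value: 4
Deltas:
  6 - 4 = 2
  22 - 6 = 16
  29 - 22 = 7
  42 - 29 = 13
  53 - 42 = 11
  63 - 53 = 10


Delta encoded: [4, 2, 16, 7, 13, 11, 10]


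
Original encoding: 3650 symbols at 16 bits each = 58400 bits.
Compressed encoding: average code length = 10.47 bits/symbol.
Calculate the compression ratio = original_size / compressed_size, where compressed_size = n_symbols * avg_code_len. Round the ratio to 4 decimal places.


original_size = n_symbols * orig_bits = 3650 * 16 = 58400 bits
compressed_size = n_symbols * avg_code_len = 3650 * 10.47 = 38215.5 bits
ratio = original_size / compressed_size = 58400 / 38215.5 = 1.5282

Compression ratio = 1.5282


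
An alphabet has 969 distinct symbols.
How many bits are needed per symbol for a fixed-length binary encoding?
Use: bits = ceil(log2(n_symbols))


log2(969) = 9.9204
Bracket: 2^9 = 512 < 969 <= 2^10 = 1024
So ceil(log2(969)) = 10

bits = ceil(log2(969)) = ceil(9.9204) = 10 bits


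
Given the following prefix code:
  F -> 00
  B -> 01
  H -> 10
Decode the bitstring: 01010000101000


Decoding step by step:
Bits 01 -> B
Bits 01 -> B
Bits 00 -> F
Bits 00 -> F
Bits 10 -> H
Bits 10 -> H
Bits 00 -> F


Decoded message: BBFFHHF


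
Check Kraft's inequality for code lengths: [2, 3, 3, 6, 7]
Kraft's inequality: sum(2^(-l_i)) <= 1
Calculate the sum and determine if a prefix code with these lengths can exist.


Sum = 2^(-2) + 2^(-3) + 2^(-3) + 2^(-6) + 2^(-7)
    = 0.25 + 0.125 + 0.125 + 0.015625 + 0.0078125
    = 67/128 = 0.5234375
Since 0.5234375 <= 1, Kraft's inequality IS satisfied.
A prefix code with these lengths CAN exist.

Kraft sum = 0.5234375. Satisfied.


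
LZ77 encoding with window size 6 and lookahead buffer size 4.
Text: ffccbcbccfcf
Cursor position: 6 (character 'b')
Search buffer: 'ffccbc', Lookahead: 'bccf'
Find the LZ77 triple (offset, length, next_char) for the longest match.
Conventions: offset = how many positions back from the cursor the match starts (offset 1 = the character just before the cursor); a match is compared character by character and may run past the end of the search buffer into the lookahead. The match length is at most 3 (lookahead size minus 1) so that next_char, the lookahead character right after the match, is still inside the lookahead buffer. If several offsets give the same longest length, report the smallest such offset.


Try each offset into the search buffer:
  offset=1 (pos 5, char 'c'): match length 0
  offset=2 (pos 4, char 'b'): match length 2
  offset=3 (pos 3, char 'c'): match length 0
  offset=4 (pos 2, char 'c'): match length 0
  offset=5 (pos 1, char 'f'): match length 0
  offset=6 (pos 0, char 'f'): match length 0
Longest match has length 2 at offset 2.
next_char = character at position 6 + 2 = 8 -> 'c'

Best match: offset=2, length=2 (matching 'bc' starting at position 4)
LZ77 triple: (2, 2, 'c')


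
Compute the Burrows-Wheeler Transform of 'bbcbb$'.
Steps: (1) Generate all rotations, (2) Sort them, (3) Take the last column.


Rotations (sorted):
  0: $bbcbb -> last char: b
  1: b$bbcb -> last char: b
  2: bb$bbc -> last char: c
  3: bbcbb$ -> last char: $
  4: bcbb$b -> last char: b
  5: cbb$bb -> last char: b


BWT = bbc$bb


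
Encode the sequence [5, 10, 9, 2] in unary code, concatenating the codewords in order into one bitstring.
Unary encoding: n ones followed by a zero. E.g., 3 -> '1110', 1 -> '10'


Encode each number as n ones followed by a terminating 0:
  5 -> 111110 (6 bits)
  10 -> 11111111110 (11 bits)
  9 -> 1111111110 (10 bits)
  2 -> 110 (3 bits)
Total length = 6 + 11 + 10 + 3 = 30 bits.

Unary([5, 10, 9, 2]) = 111110111111111101111111110110 (30 bits)


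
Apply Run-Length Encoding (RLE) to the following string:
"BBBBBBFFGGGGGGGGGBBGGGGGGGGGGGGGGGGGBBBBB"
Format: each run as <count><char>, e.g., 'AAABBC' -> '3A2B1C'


Scanning runs left to right:
  i=0: run of 'B' x 6 -> '6B'
  i=6: run of 'F' x 2 -> '2F'
  i=8: run of 'G' x 9 -> '9G'
  i=17: run of 'B' x 2 -> '2B'
  i=19: run of 'G' x 17 -> '17G'
  i=36: run of 'B' x 5 -> '5B'

RLE = 6B2F9G2B17G5B


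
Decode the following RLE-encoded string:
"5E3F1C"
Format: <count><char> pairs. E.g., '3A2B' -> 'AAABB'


Expanding each <count><char> pair:
  5E -> 'EEEEE'
  3F -> 'FFF'
  1C -> 'C'

Decoded = EEEEEFFFC


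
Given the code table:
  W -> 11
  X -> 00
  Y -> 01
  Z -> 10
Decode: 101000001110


Decoding:
10 -> Z
10 -> Z
00 -> X
00 -> X
11 -> W
10 -> Z


Result: ZZXXWZ


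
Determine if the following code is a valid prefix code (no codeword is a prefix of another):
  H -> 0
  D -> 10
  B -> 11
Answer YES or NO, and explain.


Checking each pair (does one codeword prefix another?):
  H='0' vs D='10': no prefix
  H='0' vs B='11': no prefix
  D='10' vs H='0': no prefix
  D='10' vs B='11': no prefix
  B='11' vs H='0': no prefix
  B='11' vs D='10': no prefix
No violation found over all pairs.

YES -- this is a valid prefix code. No codeword is a prefix of any other codeword.


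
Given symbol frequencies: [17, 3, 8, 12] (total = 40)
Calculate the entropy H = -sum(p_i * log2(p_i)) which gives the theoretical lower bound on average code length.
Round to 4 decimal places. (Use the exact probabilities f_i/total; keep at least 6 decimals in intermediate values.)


Per-symbol terms -p_i * log2(p_i) with p_i = f_i/40:
  p = 17/40 = 0.425000: log2(p) = -1.234465, -p*log2(p) = 0.524648
  p = 3/40 = 0.075000: log2(p) = -3.736966, -p*log2(p) = 0.280272
  p = 8/40 = 0.200000: log2(p) = -2.321928, -p*log2(p) = 0.464386
  p = 12/40 = 0.300000: log2(p) = -1.736966, -p*log2(p) = 0.521090
H = 0.524648 + 0.280272 + 0.464386 + 0.521090 = 1.790396

H = 1.7904 bits/symbol


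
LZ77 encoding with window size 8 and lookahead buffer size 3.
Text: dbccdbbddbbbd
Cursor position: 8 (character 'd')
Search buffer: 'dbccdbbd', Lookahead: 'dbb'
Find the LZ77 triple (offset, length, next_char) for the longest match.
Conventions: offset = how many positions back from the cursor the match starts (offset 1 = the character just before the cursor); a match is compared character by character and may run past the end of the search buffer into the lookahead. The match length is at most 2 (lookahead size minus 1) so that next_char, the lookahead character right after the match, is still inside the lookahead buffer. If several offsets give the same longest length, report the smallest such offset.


Try each offset into the search buffer:
  offset=1 (pos 7, char 'd'): match length 1
  offset=2 (pos 6, char 'b'): match length 0
  offset=3 (pos 5, char 'b'): match length 0
  offset=4 (pos 4, char 'd'): match length 2
  offset=5 (pos 3, char 'c'): match length 0
  offset=6 (pos 2, char 'c'): match length 0
  offset=7 (pos 1, char 'b'): match length 0
  offset=8 (pos 0, char 'd'): match length 2
Longest match has length 2, found at offsets 4, 8; take the smallest, offset 4.
next_char = character at position 8 + 2 = 10 -> 'b'

Best match: offset=4, length=2 (matching 'db' starting at position 4)
LZ77 triple: (4, 2, 'b')


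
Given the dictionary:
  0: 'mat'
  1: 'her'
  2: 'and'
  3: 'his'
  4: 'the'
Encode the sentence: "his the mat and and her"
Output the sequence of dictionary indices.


Look up each word in the dictionary:
  'his' -> 3
  'the' -> 4
  'mat' -> 0
  'and' -> 2
  'and' -> 2
  'her' -> 1

Encoded: [3, 4, 0, 2, 2, 1]


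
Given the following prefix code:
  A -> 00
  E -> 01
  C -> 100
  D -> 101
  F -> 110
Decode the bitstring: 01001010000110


Decoding step by step:
Bits 01 -> E
Bits 00 -> A
Bits 101 -> D
Bits 00 -> A
Bits 00 -> A
Bits 110 -> F


Decoded message: EADAAF


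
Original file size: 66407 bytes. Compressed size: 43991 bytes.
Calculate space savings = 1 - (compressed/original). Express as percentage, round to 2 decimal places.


ratio = compressed/original = 43991/66407 = 0.662445
savings = 1 - ratio = 1 - 0.662445 = 0.337555
as a percentage: 0.337555 * 100 = 33.76%

Space savings = 1 - 43991/66407 = 33.76%


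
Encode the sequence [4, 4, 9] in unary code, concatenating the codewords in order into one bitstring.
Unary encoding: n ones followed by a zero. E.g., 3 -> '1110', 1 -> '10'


Encode each number as n ones followed by a terminating 0:
  4 -> 11110 (5 bits)
  4 -> 11110 (5 bits)
  9 -> 1111111110 (10 bits)
Total length = 5 + 5 + 10 = 20 bits.

Unary([4, 4, 9]) = 11110111101111111110 (20 bits)


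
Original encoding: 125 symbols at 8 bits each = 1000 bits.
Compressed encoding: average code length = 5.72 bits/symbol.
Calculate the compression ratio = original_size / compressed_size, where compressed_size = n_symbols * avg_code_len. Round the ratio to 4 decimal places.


original_size = n_symbols * orig_bits = 125 * 8 = 1000 bits
compressed_size = n_symbols * avg_code_len = 125 * 5.72 = 715.0 bits
ratio = original_size / compressed_size = 1000 / 715.0 = 1.3986

Compression ratio = 1.3986


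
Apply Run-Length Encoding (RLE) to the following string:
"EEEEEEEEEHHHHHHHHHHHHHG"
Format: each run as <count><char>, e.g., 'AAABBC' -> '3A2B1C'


Scanning runs left to right:
  i=0: run of 'E' x 9 -> '9E'
  i=9: run of 'H' x 13 -> '13H'
  i=22: run of 'G' x 1 -> '1G'

RLE = 9E13H1G


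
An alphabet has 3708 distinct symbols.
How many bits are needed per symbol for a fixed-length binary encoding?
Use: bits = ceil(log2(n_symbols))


log2(3708) = 11.8564
Bracket: 2^11 = 2048 < 3708 <= 2^12 = 4096
So ceil(log2(3708)) = 12

bits = ceil(log2(3708)) = ceil(11.8564) = 12 bits


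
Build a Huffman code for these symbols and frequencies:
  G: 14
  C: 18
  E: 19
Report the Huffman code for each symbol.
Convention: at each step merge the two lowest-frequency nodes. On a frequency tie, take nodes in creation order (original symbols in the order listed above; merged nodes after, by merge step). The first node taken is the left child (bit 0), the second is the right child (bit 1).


Huffman tree construction:
Step 1: Merge G(14) + C(18) = 32
Step 2: Merge E(19) + (G+C)(32) = 51
Read each symbol's code off the tree from the root (left child = 0, right child = 1).

Codes:
  G: 10 (length 2)
  C: 11 (length 2)
  E: 0 (length 1)
Average code length: 83/51 = 1.6275 bits/symbol


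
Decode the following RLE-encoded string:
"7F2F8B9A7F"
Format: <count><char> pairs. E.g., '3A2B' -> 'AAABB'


Expanding each <count><char> pair:
  7F -> 'FFFFFFF'
  2F -> 'FF'
  8B -> 'BBBBBBBB'
  9A -> 'AAAAAAAAA'
  7F -> 'FFFFFFF'

Decoded = FFFFFFFFFBBBBBBBBAAAAAAAAAFFFFFFF


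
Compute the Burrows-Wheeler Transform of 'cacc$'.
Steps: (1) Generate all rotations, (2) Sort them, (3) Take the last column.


Rotations (sorted):
  0: $cacc -> last char: c
  1: acc$c -> last char: c
  2: c$cac -> last char: c
  3: cacc$ -> last char: $
  4: cc$ca -> last char: a


BWT = ccc$a


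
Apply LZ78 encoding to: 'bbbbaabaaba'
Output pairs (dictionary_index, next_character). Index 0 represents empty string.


LZ78 encoding steps:
Dictionary: {0: ''}
Step 1: w='' (idx 0), next='b' -> output (0, 'b'), add 'b' as idx 1
Step 2: w='b' (idx 1), next='b' -> output (1, 'b'), add 'bb' as idx 2
Step 3: w='b' (idx 1), next='a' -> output (1, 'a'), add 'ba' as idx 3
Step 4: w='' (idx 0), next='a' -> output (0, 'a'), add 'a' as idx 4
Step 5: w='ba' (idx 3), next='a' -> output (3, 'a'), add 'baa' as idx 5
Step 6: w='ba' (idx 3), end of input -> output (3, '')


Encoded: [(0, 'b'), (1, 'b'), (1, 'a'), (0, 'a'), (3, 'a'), (3, '')]


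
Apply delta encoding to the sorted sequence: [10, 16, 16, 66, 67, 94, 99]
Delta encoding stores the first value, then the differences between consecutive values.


First value: 10
Deltas:
  16 - 10 = 6
  16 - 16 = 0
  66 - 16 = 50
  67 - 66 = 1
  94 - 67 = 27
  99 - 94 = 5


Delta encoded: [10, 6, 0, 50, 1, 27, 5]


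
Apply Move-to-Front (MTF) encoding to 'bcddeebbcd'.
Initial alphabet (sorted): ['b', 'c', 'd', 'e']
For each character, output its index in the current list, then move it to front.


MTF encoding:
'b': index 0 in ['b', 'c', 'd', 'e'] -> ['b', 'c', 'd', 'e']
'c': index 1 in ['b', 'c', 'd', 'e'] -> ['c', 'b', 'd', 'e']
'd': index 2 in ['c', 'b', 'd', 'e'] -> ['d', 'c', 'b', 'e']
'd': index 0 in ['d', 'c', 'b', 'e'] -> ['d', 'c', 'b', 'e']
'e': index 3 in ['d', 'c', 'b', 'e'] -> ['e', 'd', 'c', 'b']
'e': index 0 in ['e', 'd', 'c', 'b'] -> ['e', 'd', 'c', 'b']
'b': index 3 in ['e', 'd', 'c', 'b'] -> ['b', 'e', 'd', 'c']
'b': index 0 in ['b', 'e', 'd', 'c'] -> ['b', 'e', 'd', 'c']
'c': index 3 in ['b', 'e', 'd', 'c'] -> ['c', 'b', 'e', 'd']
'd': index 3 in ['c', 'b', 'e', 'd'] -> ['d', 'c', 'b', 'e']


Output: [0, 1, 2, 0, 3, 0, 3, 0, 3, 3]


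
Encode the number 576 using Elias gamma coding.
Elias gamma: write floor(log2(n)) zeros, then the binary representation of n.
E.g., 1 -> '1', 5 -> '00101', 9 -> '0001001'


num_bits = floor(log2(576)) + 1 = 10
leading_zeros = num_bits - 1 = 9
binary(576) = 1001000000

Elias gamma(576) = '000000000' + '1001000000' = 0000000001001000000 (19 bits)


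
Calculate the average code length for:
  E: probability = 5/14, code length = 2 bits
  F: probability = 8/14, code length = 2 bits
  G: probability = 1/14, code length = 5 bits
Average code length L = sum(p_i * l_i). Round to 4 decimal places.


Weighted contributions p_i * l_i:
  E: (5/14) * 2 = 10/14
  F: (8/14) * 2 = 16/14
  G: (1/14) * 5 = 5/14
Sum = (10 + 16 + 5)/14 = 31/14

L = 31/14 = 2.2143 bits/symbol


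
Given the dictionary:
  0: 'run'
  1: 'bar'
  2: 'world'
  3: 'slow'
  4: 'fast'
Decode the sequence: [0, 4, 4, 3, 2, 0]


Look up each index in the dictionary:
  0 -> 'run'
  4 -> 'fast'
  4 -> 'fast'
  3 -> 'slow'
  2 -> 'world'
  0 -> 'run'

Decoded: "run fast fast slow world run"


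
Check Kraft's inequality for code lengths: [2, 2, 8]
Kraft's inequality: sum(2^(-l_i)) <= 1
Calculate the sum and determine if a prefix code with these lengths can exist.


Sum = 2^(-2) + 2^(-2) + 2^(-8)
    = 0.25 + 0.25 + 0.00390625
    = 129/256 = 0.50390625
Since 0.50390625 <= 1, Kraft's inequality IS satisfied.
A prefix code with these lengths CAN exist.

Kraft sum = 0.50390625. Satisfied.


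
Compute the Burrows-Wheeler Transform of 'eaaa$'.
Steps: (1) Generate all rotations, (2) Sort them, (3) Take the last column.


Rotations (sorted):
  0: $eaaa -> last char: a
  1: a$eaa -> last char: a
  2: aa$ea -> last char: a
  3: aaa$e -> last char: e
  4: eaaa$ -> last char: $


BWT = aaae$


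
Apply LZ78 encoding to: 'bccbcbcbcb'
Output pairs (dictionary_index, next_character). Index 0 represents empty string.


LZ78 encoding steps:
Dictionary: {0: ''}
Step 1: w='' (idx 0), next='b' -> output (0, 'b'), add 'b' as idx 1
Step 2: w='' (idx 0), next='c' -> output (0, 'c'), add 'c' as idx 2
Step 3: w='c' (idx 2), next='b' -> output (2, 'b'), add 'cb' as idx 3
Step 4: w='cb' (idx 3), next='c' -> output (3, 'c'), add 'cbc' as idx 4
Step 5: w='b' (idx 1), next='c' -> output (1, 'c'), add 'bc' as idx 5
Step 6: w='b' (idx 1), end of input -> output (1, '')


Encoded: [(0, 'b'), (0, 'c'), (2, 'b'), (3, 'c'), (1, 'c'), (1, '')]


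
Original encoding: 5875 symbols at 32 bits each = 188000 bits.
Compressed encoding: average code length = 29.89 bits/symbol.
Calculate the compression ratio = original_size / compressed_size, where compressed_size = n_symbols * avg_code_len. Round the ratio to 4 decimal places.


original_size = n_symbols * orig_bits = 5875 * 32 = 188000 bits
compressed_size = n_symbols * avg_code_len = 5875 * 29.89 = 175603.75 bits
ratio = original_size / compressed_size = 188000 / 175603.75 = 1.0706

Compression ratio = 1.0706


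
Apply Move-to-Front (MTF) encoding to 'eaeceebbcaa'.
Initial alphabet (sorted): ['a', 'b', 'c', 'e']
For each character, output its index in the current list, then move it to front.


MTF encoding:
'e': index 3 in ['a', 'b', 'c', 'e'] -> ['e', 'a', 'b', 'c']
'a': index 1 in ['e', 'a', 'b', 'c'] -> ['a', 'e', 'b', 'c']
'e': index 1 in ['a', 'e', 'b', 'c'] -> ['e', 'a', 'b', 'c']
'c': index 3 in ['e', 'a', 'b', 'c'] -> ['c', 'e', 'a', 'b']
'e': index 1 in ['c', 'e', 'a', 'b'] -> ['e', 'c', 'a', 'b']
'e': index 0 in ['e', 'c', 'a', 'b'] -> ['e', 'c', 'a', 'b']
'b': index 3 in ['e', 'c', 'a', 'b'] -> ['b', 'e', 'c', 'a']
'b': index 0 in ['b', 'e', 'c', 'a'] -> ['b', 'e', 'c', 'a']
'c': index 2 in ['b', 'e', 'c', 'a'] -> ['c', 'b', 'e', 'a']
'a': index 3 in ['c', 'b', 'e', 'a'] -> ['a', 'c', 'b', 'e']
'a': index 0 in ['a', 'c', 'b', 'e'] -> ['a', 'c', 'b', 'e']


Output: [3, 1, 1, 3, 1, 0, 3, 0, 2, 3, 0]


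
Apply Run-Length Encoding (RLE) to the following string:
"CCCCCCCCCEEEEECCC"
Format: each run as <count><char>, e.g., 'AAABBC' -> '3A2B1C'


Scanning runs left to right:
  i=0: run of 'C' x 9 -> '9C'
  i=9: run of 'E' x 5 -> '5E'
  i=14: run of 'C' x 3 -> '3C'

RLE = 9C5E3C


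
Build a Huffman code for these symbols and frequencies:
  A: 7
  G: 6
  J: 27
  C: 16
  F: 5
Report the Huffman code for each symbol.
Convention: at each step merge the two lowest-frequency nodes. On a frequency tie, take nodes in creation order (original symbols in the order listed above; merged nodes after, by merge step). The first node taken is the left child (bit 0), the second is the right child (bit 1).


Huffman tree construction:
Step 1: Merge F(5) + G(6) = 11
Step 2: Merge A(7) + (F+G)(11) = 18
Step 3: Merge C(16) + (A+(F+G))(18) = 34
Step 4: Merge J(27) + (C+(A+(F+G)))(34) = 61
Read each symbol's code off the tree from the root (left child = 0, right child = 1).

Codes:
  A: 110 (length 3)
  G: 1111 (length 4)
  J: 0 (length 1)
  C: 10 (length 2)
  F: 1110 (length 4)
Average code length: 124/61 = 2.0328 bits/symbol


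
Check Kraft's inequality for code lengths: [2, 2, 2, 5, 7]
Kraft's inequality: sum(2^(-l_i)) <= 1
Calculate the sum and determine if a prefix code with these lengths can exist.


Sum = 2^(-2) + 2^(-2) + 2^(-2) + 2^(-5) + 2^(-7)
    = 0.25 + 0.25 + 0.25 + 0.03125 + 0.0078125
    = 101/128 = 0.7890625
Since 0.7890625 <= 1, Kraft's inequality IS satisfied.
A prefix code with these lengths CAN exist.

Kraft sum = 0.7890625. Satisfied.


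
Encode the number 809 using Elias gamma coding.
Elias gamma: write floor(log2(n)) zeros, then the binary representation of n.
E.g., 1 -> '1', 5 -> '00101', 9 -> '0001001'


num_bits = floor(log2(809)) + 1 = 10
leading_zeros = num_bits - 1 = 9
binary(809) = 1100101001

Elias gamma(809) = '000000000' + '1100101001' = 0000000001100101001 (19 bits)


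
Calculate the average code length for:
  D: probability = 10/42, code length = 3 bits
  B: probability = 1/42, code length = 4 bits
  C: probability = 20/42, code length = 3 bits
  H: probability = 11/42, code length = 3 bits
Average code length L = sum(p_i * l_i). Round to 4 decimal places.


Weighted contributions p_i * l_i:
  D: (10/42) * 3 = 30/42
  B: (1/42) * 4 = 4/42
  C: (20/42) * 3 = 60/42
  H: (11/42) * 3 = 33/42
Sum = (30 + 4 + 60 + 33)/42 = 127/42

L = 127/42 = 3.0238 bits/symbol


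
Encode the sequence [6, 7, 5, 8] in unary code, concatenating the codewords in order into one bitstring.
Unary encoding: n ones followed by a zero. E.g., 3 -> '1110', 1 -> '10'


Encode each number as n ones followed by a terminating 0:
  6 -> 1111110 (7 bits)
  7 -> 11111110 (8 bits)
  5 -> 111110 (6 bits)
  8 -> 111111110 (9 bits)
Total length = 7 + 8 + 6 + 9 = 30 bits.

Unary([6, 7, 5, 8]) = 111111011111110111110111111110 (30 bits)


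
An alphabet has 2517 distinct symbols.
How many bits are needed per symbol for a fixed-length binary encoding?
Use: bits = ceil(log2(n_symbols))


log2(2517) = 11.2975
Bracket: 2^11 = 2048 < 2517 <= 2^12 = 4096
So ceil(log2(2517)) = 12

bits = ceil(log2(2517)) = ceil(11.2975) = 12 bits


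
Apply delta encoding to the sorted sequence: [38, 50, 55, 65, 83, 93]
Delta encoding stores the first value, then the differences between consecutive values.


First value: 38
Deltas:
  50 - 38 = 12
  55 - 50 = 5
  65 - 55 = 10
  83 - 65 = 18
  93 - 83 = 10


Delta encoded: [38, 12, 5, 10, 18, 10]


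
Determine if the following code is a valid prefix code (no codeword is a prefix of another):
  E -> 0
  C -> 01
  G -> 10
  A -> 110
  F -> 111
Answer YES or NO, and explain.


Checking each pair (does one codeword prefix another?):
  E='0' vs C='01': prefix -- VIOLATION

NO -- this is NOT a valid prefix code. E (0) is a prefix of C (01).


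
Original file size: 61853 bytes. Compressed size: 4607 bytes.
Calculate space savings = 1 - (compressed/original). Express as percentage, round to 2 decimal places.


ratio = compressed/original = 4607/61853 = 0.074483
savings = 1 - ratio = 1 - 0.074483 = 0.925517
as a percentage: 0.925517 * 100 = 92.55%

Space savings = 1 - 4607/61853 = 92.55%


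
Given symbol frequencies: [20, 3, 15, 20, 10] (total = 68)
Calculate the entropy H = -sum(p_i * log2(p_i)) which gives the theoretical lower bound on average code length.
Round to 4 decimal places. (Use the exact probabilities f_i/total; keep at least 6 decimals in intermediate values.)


Per-symbol terms -p_i * log2(p_i) with p_i = f_i/68:
  p = 20/68 = 0.294118: log2(p) = -1.765535, -p*log2(p) = 0.519275
  p = 3/68 = 0.044118: log2(p) = -4.502500, -p*log2(p) = 0.198640
  p = 15/68 = 0.220588: log2(p) = -2.180572, -p*log2(p) = 0.481009
  p = 20/68 = 0.294118: log2(p) = -1.765535, -p*log2(p) = 0.519275
  p = 10/68 = 0.147059: log2(p) = -2.765535, -p*log2(p) = 0.406696
H = 0.519275 + 0.198640 + 0.481009 + 0.519275 + 0.406696 = 2.124895

H = 2.1249 bits/symbol


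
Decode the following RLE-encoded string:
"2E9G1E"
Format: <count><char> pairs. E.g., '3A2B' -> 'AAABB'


Expanding each <count><char> pair:
  2E -> 'EE'
  9G -> 'GGGGGGGGG'
  1E -> 'E'

Decoded = EEGGGGGGGGGE


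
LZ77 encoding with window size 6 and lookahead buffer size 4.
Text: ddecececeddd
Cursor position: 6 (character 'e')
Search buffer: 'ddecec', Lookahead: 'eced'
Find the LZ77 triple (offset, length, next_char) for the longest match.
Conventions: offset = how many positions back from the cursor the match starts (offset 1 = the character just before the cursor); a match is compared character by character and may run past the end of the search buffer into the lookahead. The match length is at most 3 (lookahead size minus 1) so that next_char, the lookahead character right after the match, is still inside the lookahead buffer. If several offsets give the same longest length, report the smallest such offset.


Try each offset into the search buffer:
  offset=1 (pos 5, char 'c'): match length 0
  offset=2 (pos 4, char 'e'): match length 3
  offset=3 (pos 3, char 'c'): match length 0
  offset=4 (pos 2, char 'e'): match length 3
  offset=5 (pos 1, char 'd'): match length 0
  offset=6 (pos 0, char 'd'): match length 0
Longest match has length 3, found at offsets 2, 4; take the smallest, offset 2.
next_char = character at position 6 + 3 = 9 -> 'd'

Best match: offset=2, length=3 (matching 'ece' starting at position 4)
LZ77 triple: (2, 3, 'd')


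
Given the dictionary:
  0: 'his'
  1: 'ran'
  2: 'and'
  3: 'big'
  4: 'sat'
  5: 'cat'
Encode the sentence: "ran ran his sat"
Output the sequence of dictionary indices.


Look up each word in the dictionary:
  'ran' -> 1
  'ran' -> 1
  'his' -> 0
  'sat' -> 4

Encoded: [1, 1, 0, 4]


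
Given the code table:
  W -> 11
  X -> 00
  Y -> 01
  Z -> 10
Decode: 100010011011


Decoding:
10 -> Z
00 -> X
10 -> Z
01 -> Y
10 -> Z
11 -> W


Result: ZXZYZW


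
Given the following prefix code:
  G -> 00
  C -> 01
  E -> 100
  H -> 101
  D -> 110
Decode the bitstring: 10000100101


Decoding step by step:
Bits 100 -> E
Bits 00 -> G
Bits 100 -> E
Bits 101 -> H


Decoded message: EGEH


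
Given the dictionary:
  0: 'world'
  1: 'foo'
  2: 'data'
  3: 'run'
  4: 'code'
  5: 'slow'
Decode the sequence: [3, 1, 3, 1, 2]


Look up each index in the dictionary:
  3 -> 'run'
  1 -> 'foo'
  3 -> 'run'
  1 -> 'foo'
  2 -> 'data'

Decoded: "run foo run foo data"


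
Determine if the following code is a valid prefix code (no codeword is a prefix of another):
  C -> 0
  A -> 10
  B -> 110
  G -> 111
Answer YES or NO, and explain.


Checking each pair (does one codeword prefix another?):
  C='0' vs A='10': no prefix
  C='0' vs B='110': no prefix
  C='0' vs G='111': no prefix
  A='10' vs C='0': no prefix
  A='10' vs B='110': no prefix
  A='10' vs G='111': no prefix
  B='110' vs C='0': no prefix
  B='110' vs A='10': no prefix
  B='110' vs G='111': no prefix
  G='111' vs C='0': no prefix
  G='111' vs A='10': no prefix
  G='111' vs B='110': no prefix
No violation found over all pairs.

YES -- this is a valid prefix code. No codeword is a prefix of any other codeword.


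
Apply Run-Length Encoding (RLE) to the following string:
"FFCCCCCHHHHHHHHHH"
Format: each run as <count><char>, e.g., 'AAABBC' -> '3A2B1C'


Scanning runs left to right:
  i=0: run of 'F' x 2 -> '2F'
  i=2: run of 'C' x 5 -> '5C'
  i=7: run of 'H' x 10 -> '10H'

RLE = 2F5C10H


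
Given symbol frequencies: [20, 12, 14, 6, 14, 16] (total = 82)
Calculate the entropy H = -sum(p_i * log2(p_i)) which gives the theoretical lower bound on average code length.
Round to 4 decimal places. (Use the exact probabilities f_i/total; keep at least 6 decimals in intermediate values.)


Per-symbol terms -p_i * log2(p_i) with p_i = f_i/82:
  p = 20/82 = 0.243902: log2(p) = -2.035624, -p*log2(p) = 0.496494
  p = 12/82 = 0.146341: log2(p) = -2.772590, -p*log2(p) = 0.405745
  p = 14/82 = 0.170732: log2(p) = -2.550197, -p*log2(p) = 0.435400
  p = 6/82 = 0.073171: log2(p) = -3.772590, -p*log2(p) = 0.276043
  p = 14/82 = 0.170732: log2(p) = -2.550197, -p*log2(p) = 0.435400
  p = 16/82 = 0.195122: log2(p) = -2.357552, -p*log2(p) = 0.460010
H = 0.496494 + 0.405745 + 0.435400 + 0.276043 + 0.435400 + 0.460010 = 2.509092

H = 2.5091 bits/symbol


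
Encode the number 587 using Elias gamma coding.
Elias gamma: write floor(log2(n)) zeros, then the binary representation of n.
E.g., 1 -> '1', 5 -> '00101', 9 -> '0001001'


num_bits = floor(log2(587)) + 1 = 10
leading_zeros = num_bits - 1 = 9
binary(587) = 1001001011

Elias gamma(587) = '000000000' + '1001001011' = 0000000001001001011 (19 bits)


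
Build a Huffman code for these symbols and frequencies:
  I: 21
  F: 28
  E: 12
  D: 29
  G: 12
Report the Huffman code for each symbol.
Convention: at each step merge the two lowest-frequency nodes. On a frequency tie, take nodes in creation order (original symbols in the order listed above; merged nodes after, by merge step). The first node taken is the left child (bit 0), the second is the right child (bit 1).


Huffman tree construction:
Step 1: Merge E(12) + G(12) = 24
Step 2: Merge I(21) + (E+G)(24) = 45
Step 3: Merge F(28) + D(29) = 57
Step 4: Merge (I+(E+G))(45) + (F+D)(57) = 102
Read each symbol's code off the tree from the root (left child = 0, right child = 1).

Codes:
  I: 00 (length 2)
  F: 10 (length 2)
  E: 010 (length 3)
  D: 11 (length 2)
  G: 011 (length 3)
Average code length: 228/102 = 2.2353 bits/symbol


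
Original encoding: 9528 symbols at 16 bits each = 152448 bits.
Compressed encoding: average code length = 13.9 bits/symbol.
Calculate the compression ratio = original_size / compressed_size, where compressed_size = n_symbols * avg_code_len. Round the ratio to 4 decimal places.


original_size = n_symbols * orig_bits = 9528 * 16 = 152448 bits
compressed_size = n_symbols * avg_code_len = 9528 * 13.9 = 132439.2 bits
ratio = original_size / compressed_size = 152448 / 132439.2 = 1.1511

Compression ratio = 1.1511


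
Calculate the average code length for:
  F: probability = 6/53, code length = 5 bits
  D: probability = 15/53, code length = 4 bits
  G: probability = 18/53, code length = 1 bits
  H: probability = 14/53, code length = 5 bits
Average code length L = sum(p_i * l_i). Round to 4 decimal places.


Weighted contributions p_i * l_i:
  F: (6/53) * 5 = 30/53
  D: (15/53) * 4 = 60/53
  G: (18/53) * 1 = 18/53
  H: (14/53) * 5 = 70/53
Sum = (30 + 60 + 18 + 70)/53 = 178/53

L = 178/53 = 3.3585 bits/symbol


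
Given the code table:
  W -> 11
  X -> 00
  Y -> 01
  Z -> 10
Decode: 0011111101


Decoding:
00 -> X
11 -> W
11 -> W
11 -> W
01 -> Y


Result: XWWWY


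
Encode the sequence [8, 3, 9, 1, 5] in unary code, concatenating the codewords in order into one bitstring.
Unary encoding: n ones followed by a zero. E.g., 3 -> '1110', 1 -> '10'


Encode each number as n ones followed by a terminating 0:
  8 -> 111111110 (9 bits)
  3 -> 1110 (4 bits)
  9 -> 1111111110 (10 bits)
  1 -> 10 (2 bits)
  5 -> 111110 (6 bits)
Total length = 9 + 4 + 10 + 2 + 6 = 31 bits.

Unary([8, 3, 9, 1, 5]) = 1111111101110111111111010111110 (31 bits)
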